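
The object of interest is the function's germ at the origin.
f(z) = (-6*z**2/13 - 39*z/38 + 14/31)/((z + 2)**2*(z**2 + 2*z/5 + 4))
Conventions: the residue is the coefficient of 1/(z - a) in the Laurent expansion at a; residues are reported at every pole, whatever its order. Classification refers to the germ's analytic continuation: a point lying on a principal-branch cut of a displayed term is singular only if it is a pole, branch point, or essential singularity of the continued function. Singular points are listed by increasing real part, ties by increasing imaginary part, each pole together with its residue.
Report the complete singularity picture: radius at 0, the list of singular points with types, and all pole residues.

Denominator factor (z + 2)^2: pole of order 2 at -2, modulus 2.
Denominator factor (z**2 + 2*z/5 + 4): discriminant -396/25, complex-conjugate roots (-1/5) + ((3/5)*sqrt(11))*i and (-1/5) - ((3/5)*sqrt(11))*i; poles of order 1, moduli 2 and 2.
The radius of convergence is the smallest modulus among the singular points: 2.
At the order-2 pole -2 set g(z) = (z - (-2))^2*f(z) = (-6*z**2/13 - 39*z/38 + 14/31)/(z**2 + 2*z/5 + 4).
Order-2 pole: residue = g'(a); g'(-2) = 2315/14508, so the residue is 2315/14508.
The factor z**2 + 2*z/5 + 4 splits as (z - a)(z - a') with a = (-1/5) - ((3/5)*sqrt(11))*i, a' = (-1/5) + ((3/5)*sqrt(11))*i. At the order-1 pole a set g(z) = (z - a)*f(z) = [(-6*z**2/13 - 39*z/38 + 14/31)/(z + 2)**2] / (z - a').
Simple pole: residue = g(a) at a = (-1/5) - ((3/5)*sqrt(11))*i, which is (-2315/29016) - ((183115/9096516)*sqrt(11))*i.
The factor z**2 + 2*z/5 + 4 splits as (z - a)(z - a') with a = (-1/5) + ((3/5)*sqrt(11))*i, a' = (-1/5) - ((3/5)*sqrt(11))*i. At the order-1 pole a set g(z) = (z - a)*f(z) = [(-6*z**2/13 - 39*z/38 + 14/31)/(z + 2)**2] / (z - a').
Simple pole: residue = g(a) at a = (-1/5) + ((3/5)*sqrt(11))*i, which is (-2315/29016) + ((183115/9096516)*sqrt(11))*i.
List the singular points by increasing real part (a conjugate pair: the negative imaginary part first).

Radius of convergence at 0: 2.
At -2: a pole of order 2; residue 2315/14508.
At (-1/5) - ((3/5)*sqrt(11))*i: a pole of order 1; residue (-2315/29016) - ((183115/9096516)*sqrt(11))*i.
At (-1/5) + ((3/5)*sqrt(11))*i: a pole of order 1; residue (-2315/29016) + ((183115/9096516)*sqrt(11))*i.


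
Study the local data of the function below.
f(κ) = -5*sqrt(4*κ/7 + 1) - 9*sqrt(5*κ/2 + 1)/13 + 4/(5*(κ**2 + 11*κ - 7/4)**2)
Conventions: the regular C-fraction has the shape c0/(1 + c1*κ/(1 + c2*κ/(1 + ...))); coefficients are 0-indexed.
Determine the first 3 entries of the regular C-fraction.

Taylor coefficients (expand at 0): a_0 = -17298/3185, a_1 = 88289/89180, a_2 = 159843461/4994080.
c0 = a_0 = -17298/3185. Peel one level at a time: if S = 1 + c*κ/S' with S'(0) = 1, then c is the κ-coefficient of S and S' = c*κ/(S - 1).
S_1 = c0/f = 1 + (88289/484344)*κ + (695140520855/117294555168)*κ^2 + ...; c1 = 88289/484344.
S_2 = c1*κ/(S_1 - 1) = 1 + (-695140520855/21381123708)*κ + ...; c2 = -695140520855/21381123708.

The regular C-fraction coefficients are [-17298/3185, 88289/484344, -695140520855/21381123708].


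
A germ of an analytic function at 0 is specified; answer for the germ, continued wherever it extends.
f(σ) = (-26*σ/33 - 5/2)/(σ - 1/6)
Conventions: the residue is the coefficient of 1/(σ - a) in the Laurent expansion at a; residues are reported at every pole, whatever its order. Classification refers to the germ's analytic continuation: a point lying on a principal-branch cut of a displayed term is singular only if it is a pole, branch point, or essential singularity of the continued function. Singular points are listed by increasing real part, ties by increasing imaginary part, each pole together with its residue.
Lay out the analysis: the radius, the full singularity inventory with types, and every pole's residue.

Denominator factor (σ - 1/6): pole of order 1 at 1/6, modulus 1/6.
The radius of convergence is the smallest modulus among the singular points: 1/6.
At the order-1 pole 1/6 set g(σ) = (σ - (1/6))*f(σ) = -26*σ/33 - 5/2.
Simple pole: residue = g(a) at a = 1/6, which is -521/198.

Radius of convergence at 0: 1/6.
At 1/6: a pole of order 1; residue -521/198.


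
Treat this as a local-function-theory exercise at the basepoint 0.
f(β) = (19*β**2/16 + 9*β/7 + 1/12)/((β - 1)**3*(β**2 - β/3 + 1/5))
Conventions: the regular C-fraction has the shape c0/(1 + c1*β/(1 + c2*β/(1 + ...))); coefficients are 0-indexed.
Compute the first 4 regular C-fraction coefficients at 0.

The regular C-fraction coefficients are [-5/12, -422/21, 181569/11816, -81437965/102162824].

Taylor coefficients (expand at 0): a_0 = -5/12, a_1 = -1055/126, a_2 = -17105/432, a_3 = -384095/4536.
c0 = a_0 = -5/12. Peel one level at a time: if S = 1 + c*β/S' with S'(0) = 1, then c is the β-coefficient of S and S' = c*β/(S - 1).
S_1 = c0/f = 1 + (-422/21)*β + (60523/196)*β^2 + ...; c1 = -422/21.
S_2 = c1*β/(S_1 - 1) = 1 + (181569/11816)*β + (34901985/2849344)*β^2 + ...; c2 = 181569/11816.
S_3 = c2*β/(S_2 - 1) = 1 + (-81437965/102162824)*β + ...; c3 = -81437965/102162824.


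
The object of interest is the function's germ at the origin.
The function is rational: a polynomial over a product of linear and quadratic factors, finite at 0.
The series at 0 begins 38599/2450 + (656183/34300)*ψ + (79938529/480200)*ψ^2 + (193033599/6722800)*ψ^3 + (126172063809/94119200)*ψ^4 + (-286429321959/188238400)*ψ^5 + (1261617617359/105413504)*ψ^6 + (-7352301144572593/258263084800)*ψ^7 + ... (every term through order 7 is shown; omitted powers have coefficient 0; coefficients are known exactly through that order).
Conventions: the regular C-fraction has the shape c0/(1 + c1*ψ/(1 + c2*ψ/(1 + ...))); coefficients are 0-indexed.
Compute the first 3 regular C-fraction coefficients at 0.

The regular C-fraction coefficients are [38599/2450, -17/14, -891/119].

Taylor coefficients (read off): a_0 = 38599/2450, a_1 = 656183/34300, a_2 = 79938529/480200.
c0 = a_0 = 38599/2450. Peel one level at a time: if S = 1 + c*ψ/S' with S'(0) = 1, then c is the ψ-coefficient of S and S' = c*ψ/(S - 1).
S_1 = c0/f = 1 + (-17/14)*ψ + (-891/98)*ψ^2 + ...; c1 = -17/14.
S_2 = c1*ψ/(S_1 - 1) = 1 + (-891/119)*ψ + ...; c2 = -891/119.


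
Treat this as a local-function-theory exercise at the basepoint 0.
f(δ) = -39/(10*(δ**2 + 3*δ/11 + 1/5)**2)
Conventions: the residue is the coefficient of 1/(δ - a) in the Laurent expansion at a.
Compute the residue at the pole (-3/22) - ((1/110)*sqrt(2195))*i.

The factor δ**2 + 3*δ/11 + 1/5 splits as (δ - a)(δ - a') with a = (-3/22) - ((1/110)*sqrt(2195))*i, a' = (-3/22) + ((1/110)*sqrt(2195))*i. At the order-2 pole a set g(δ) = (δ - a)^2*f(δ) = [-39/10] / (δ - a')^2.
Order-2 pole: residue = g'(a); g'((-3/22) - ((1/110)*sqrt(2195))*i) = -((51909/192721)*sqrt(2195))*i, so the residue is -((51909/192721)*sqrt(2195))*i.

The residue is -((51909/192721)*sqrt(2195))*i.


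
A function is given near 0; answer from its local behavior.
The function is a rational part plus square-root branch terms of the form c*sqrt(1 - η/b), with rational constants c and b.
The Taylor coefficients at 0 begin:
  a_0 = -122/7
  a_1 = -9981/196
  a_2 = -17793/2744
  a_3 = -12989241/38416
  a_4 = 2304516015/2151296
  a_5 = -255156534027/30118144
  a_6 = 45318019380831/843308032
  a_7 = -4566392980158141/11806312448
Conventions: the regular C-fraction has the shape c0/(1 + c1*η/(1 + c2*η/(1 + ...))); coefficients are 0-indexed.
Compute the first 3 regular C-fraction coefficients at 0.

Taylor coefficients (read off): a_0 = -122/7, a_1 = -9981/196, a_2 = -17793/2744.
c0 = a_0 = -122/7. Peel one level at a time: if S = 1 + c*η/S' with S'(0) = 1, then c is the η-coefficient of S and S' = c*η/(S - 1).
S_1 = c0/f = 1 + (-9981/3416)*η + (13611267/1667008)*η^2 + ...; c1 = -9981/3416.
S_2 = c1*η/(S_1 - 1) = 1 + (1512363/541192)*η + ...; c2 = 1512363/541192.

The regular C-fraction coefficients are [-122/7, -9981/3416, 1512363/541192].


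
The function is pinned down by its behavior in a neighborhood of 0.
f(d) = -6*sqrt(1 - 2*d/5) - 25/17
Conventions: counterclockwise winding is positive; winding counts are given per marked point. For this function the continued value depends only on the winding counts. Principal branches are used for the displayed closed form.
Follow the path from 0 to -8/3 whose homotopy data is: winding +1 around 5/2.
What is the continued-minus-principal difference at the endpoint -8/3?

Continued minus principal equals (4/5)*sqrt(465).

The rational part is single-valued and drops out of the difference; each branch term changes only by its own monodromy.
(-6)*sqrt(1 - d/(5/2)): winding +1 is odd, the square root flips sign, contributing -2*(-6)*sqrt(1 - (-8/3)/(5/2)) = -2*(-6)*sqrt(31/15) = (4/5)*sqrt(465).
Summing the contributions at d = -8/3 gives (4/5)*sqrt(465).


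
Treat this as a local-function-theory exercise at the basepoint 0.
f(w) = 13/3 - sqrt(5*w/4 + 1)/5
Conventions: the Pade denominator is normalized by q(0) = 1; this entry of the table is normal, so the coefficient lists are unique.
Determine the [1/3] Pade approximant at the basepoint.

Taylor coefficients needed (expand at 0): a_0 = 62/15, a_1 = -1/8, a_2 = 5/128, a_3 = -25/1024, a_4 = 625/32768.
Write the denominator as Q(w) = 1 + q1*w + q2*w^2 + q3*w^3. Requiring Q*f - P = O(w^5) with deg P <= 1 kills the coefficients of w^2..w^4 in Q*f:
  w^2: a_2 + q1*a_1 + q2*a_0 = 0, i.e. 5/128 + (-1/8)*q1 + (62/15)*q2 = 0.
  w^3: a_3 + q1*a_2 + q2*a_1 + q3*a_0 = 0, i.e. -25/1024 + (5/128)*q1 + (-1/8)*q2 + (62/15)*q3 = 0.
  w^4: a_4 + q1*a_3 + q2*a_2 + q3*a_1 = 0, i.e. 625/32768 + (-25/1024)*q1 + (5/128)*q2 + (-1/8)*q3 = 0.
Solving this linear system: q1 = 4535/5584, q2 = 675/44672, q3 = -1875/1429504.
The numerator is Q*f truncated at degree 1: P0 = a_0 = 62/15; P1 = a_1 + q1*a_0 = 13535/4188.

The Pade approximant has numerator coefficients [62/15, 13535/4188]; denominator coefficients [1, 4535/5584, 675/44672, -1875/1429504].


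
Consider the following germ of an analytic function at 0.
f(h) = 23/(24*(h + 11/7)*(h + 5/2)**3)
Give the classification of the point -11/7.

The point is a pole of order 1.

The denominator factor h + 11/7 vanishes at -11/7 and appears to the power 1; the numerator there equals 23/24, nonzero, and no other factor vanishes.
Hence a pole whose order is the multiplicity, 1.


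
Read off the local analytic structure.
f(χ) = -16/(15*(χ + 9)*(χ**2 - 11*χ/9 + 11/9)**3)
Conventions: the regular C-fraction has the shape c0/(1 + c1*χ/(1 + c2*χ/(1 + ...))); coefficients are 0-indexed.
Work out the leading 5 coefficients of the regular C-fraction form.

Taylor coefficients (expand at 0): a_0 = -432/6655, a_1 = -1248/6655, a_2 = -45968/219615, a_3 = 4528/395307, a_4 = 69979904/195676965.
c0 = a_0 = -432/6655. Peel one level at a time: if S = 1 + c*χ/S' with S'(0) = 1, then c is the χ-coefficient of S and S' = c*χ/(S - 1).
S_1 = c0/f = 1 + (-26/9)*χ + (169/33)*χ^2 + ...; c1 = -26/9.
S_2 = c1*χ/(S_1 - 1) = 1 + (39/22)*χ + (8223/6292)*χ^2 + ...; c2 = 39/22.
S_3 = c2*χ/(S_2 - 1) = 1 + (-2741/3718)*χ + (310120/942513)*χ^2 + ...; c3 = -2741/3718.
S_4 = c3*χ/(S_3 - 1) = 1 + (620240/1389687)*χ + ...; c4 = 620240/1389687.

The regular C-fraction coefficients are [-432/6655, -26/9, 39/22, -2741/3718, 620240/1389687].


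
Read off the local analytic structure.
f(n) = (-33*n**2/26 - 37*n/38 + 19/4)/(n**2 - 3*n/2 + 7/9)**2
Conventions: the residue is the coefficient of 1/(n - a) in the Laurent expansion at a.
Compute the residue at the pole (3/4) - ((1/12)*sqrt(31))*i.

The factor n**2 - 3*n/2 + 7/9 splits as (n - a)(n - a') with a = (3/4) - ((1/12)*sqrt(31))*i, a' = (3/4) + ((1/12)*sqrt(31))*i. At the order-2 pole a set g(n) = (n - a)^2*f(n) = [-33*n**2/26 - 37*n/38 + 19/4] / (n - a')^2.
Order-2 pole: residue = g'(a); g'((3/4) - ((1/12)*sqrt(31))*i) = ((323586/237367)*sqrt(31))*i, so the residue is ((323586/237367)*sqrt(31))*i.

The residue is ((323586/237367)*sqrt(31))*i.


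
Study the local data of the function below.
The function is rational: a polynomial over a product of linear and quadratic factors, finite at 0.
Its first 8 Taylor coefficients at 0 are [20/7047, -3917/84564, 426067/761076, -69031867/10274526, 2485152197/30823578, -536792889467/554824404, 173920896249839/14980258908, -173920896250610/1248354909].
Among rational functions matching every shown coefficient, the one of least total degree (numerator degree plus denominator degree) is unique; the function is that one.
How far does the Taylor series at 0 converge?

No rational of total degree below 5 reproduces all 8 coefficients; solving the [1/4] Pade equations on them gives f(d) = (5/29 - 11*d/16)/((d + 1/12)*(d + 9)**3), whose expansion matches every shown term.
Denominator factor (d + 9)^3: pole of order 3 at -9, modulus 9.
Denominator factor (d + 1/12): pole of order 1 at -1/12, modulus 1/12.
The radius of convergence is the smallest modulus among the singular points: 1/12.

The radius of convergence is 1/12.


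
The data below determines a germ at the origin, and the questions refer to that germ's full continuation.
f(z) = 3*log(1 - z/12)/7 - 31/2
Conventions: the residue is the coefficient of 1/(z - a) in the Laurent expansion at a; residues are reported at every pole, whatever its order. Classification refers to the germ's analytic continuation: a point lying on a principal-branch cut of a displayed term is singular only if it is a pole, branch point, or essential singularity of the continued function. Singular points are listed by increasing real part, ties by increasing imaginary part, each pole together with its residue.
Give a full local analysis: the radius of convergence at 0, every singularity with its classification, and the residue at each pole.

Branch term (3/7)*log(1 - z/(12)): its argument vanishes at z = 12, a logarithmic branch point, modulus 12.
The radius of convergence is the smallest modulus among the singular points: 12.

Radius of convergence at 0: 12.
At 12: a logarithmic branch point.


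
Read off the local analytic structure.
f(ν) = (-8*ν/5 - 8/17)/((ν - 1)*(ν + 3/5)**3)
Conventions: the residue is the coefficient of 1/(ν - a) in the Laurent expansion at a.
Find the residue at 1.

The residue is -275/544.

At the order-1 pole 1 set g(ν) = (ν - (1))*f(ν) = (-8*ν/5 - 8/17)/(ν + 3/5)**3.
Simple pole: residue = g(a) at a = 1, which is -275/544.


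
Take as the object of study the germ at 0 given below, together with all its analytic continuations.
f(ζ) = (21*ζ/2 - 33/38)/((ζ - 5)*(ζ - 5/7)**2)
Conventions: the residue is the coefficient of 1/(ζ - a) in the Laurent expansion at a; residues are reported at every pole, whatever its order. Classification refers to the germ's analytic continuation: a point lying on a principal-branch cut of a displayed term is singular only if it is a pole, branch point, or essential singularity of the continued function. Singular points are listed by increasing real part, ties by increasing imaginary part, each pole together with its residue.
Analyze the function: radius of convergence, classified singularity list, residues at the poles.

Denominator factor (ζ - 5/7)^2: pole of order 2 at 5/7, modulus 5/7.
Denominator factor (ζ - 5): pole of order 1 at 5, modulus 5.
The radius of convergence is the smallest modulus among the singular points: 5/7.
At the order-2 pole 5/7 set g(ζ) = (ζ - (5/7))^2*f(ζ) = (21*ζ/2 - 33/38)/(ζ - 5).
Order-2 pole: residue = g'(a); g'(5/7) = -5341/1900, so the residue is -5341/1900.
At the order-1 pole 5 set g(ζ) = (ζ - (5))*f(ζ) = (21*ζ/2 - 33/38)/(ζ - 5/7)**2.
Simple pole: residue = g(a) at a = 5, which is 5341/1900.
List the singular points by increasing real part (a conjugate pair: the negative imaginary part first).

Radius of convergence at 0: 5/7.
At 5/7: a pole of order 2; residue -5341/1900.
At 5: a pole of order 1; residue 5341/1900.


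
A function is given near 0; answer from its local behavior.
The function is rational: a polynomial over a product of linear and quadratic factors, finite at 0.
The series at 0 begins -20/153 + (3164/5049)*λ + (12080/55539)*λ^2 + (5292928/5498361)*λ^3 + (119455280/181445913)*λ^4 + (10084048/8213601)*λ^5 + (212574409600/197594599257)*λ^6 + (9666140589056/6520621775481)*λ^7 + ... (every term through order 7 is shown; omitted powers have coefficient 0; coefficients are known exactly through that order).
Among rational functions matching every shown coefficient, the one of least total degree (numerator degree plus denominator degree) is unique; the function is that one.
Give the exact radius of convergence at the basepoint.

The radius of convergence is -5/22 + (1/22)*sqrt(751).

No rational of total degree below 5 reproduces all 8 coefficients; solving the [1/4] Pade equations on them gives f(λ) = (27*λ/17 - 5/17)/(λ**2 + 5*λ/11 - 3/2)**2, whose expansion matches every shown term.
Denominator factor (λ**2 + 5*λ/11 - 3/2)^2: discriminant 751/121, real irrational roots -5/22 + (1/22)*sqrt(751) and -5/22 - (1/22)*sqrt(751); poles of order 2, moduli -5/22 + (1/22)*sqrt(751) and 5/22 + (1/22)*sqrt(751).
The radius of convergence is the smallest modulus among the singular points: -5/22 + (1/22)*sqrt(751).


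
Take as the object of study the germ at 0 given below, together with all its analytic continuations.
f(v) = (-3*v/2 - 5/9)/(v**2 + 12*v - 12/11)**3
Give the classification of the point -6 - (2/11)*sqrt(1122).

The point is a pole of order 3.

The denominator factor v**2 + 12*v - 12/11 vanishes at -6 - (2/11)*sqrt(1122) and appears to the power 3; the numerator there equals 76/9 + (3/11)*sqrt(1122), nonzero, and no other factor vanishes.
Hence a pole whose order is the multiplicity, 3.


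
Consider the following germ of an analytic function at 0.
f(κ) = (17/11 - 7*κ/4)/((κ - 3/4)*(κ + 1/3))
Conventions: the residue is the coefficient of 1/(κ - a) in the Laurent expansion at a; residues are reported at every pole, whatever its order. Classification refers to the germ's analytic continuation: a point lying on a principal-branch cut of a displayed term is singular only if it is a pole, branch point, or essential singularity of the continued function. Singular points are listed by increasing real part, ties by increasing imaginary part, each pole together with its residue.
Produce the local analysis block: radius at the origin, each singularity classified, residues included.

Radius of convergence at 0: 1/3.
At -1/3: a pole of order 1; residue -281/143.
At 3/4: a pole of order 1; residue 123/572.

Denominator factor (κ - 3/4): pole of order 1 at 3/4, modulus 3/4.
Denominator factor (κ + 1/3): pole of order 1 at -1/3, modulus 1/3.
The radius of convergence is the smallest modulus among the singular points: 1/3.
At the order-1 pole -1/3 set g(κ) = (κ - (-1/3))*f(κ) = (17/11 - 7*κ/4)/(κ - 3/4).
Simple pole: residue = g(a) at a = -1/3, which is -281/143.
At the order-1 pole 3/4 set g(κ) = (κ - (3/4))*f(κ) = (17/11 - 7*κ/4)/(κ + 1/3).
Simple pole: residue = g(a) at a = 3/4, which is 123/572.
List the singular points by increasing real part (a conjugate pair: the negative imaginary part first).


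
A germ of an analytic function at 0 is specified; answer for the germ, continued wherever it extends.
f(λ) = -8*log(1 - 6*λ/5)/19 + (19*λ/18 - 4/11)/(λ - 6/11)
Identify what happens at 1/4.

Denominator factors: λ - 6/11 = -13/44 at λ = 1/4 — none vanishes.
Branch term log(1 - λ/(5/6)): argument at 1/4 is 7/10, nonzero, so 1/4 is not its branch point (a point on a principal cut is still regular for the continued germ).
So the germ continues analytically to 1/4.

The point is a regular point.


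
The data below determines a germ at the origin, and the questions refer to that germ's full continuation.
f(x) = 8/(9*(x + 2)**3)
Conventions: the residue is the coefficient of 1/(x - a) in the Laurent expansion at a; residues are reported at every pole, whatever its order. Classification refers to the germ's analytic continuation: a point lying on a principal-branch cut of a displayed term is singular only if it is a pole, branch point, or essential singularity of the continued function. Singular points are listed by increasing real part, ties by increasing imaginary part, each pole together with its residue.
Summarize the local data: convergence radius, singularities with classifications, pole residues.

Radius of convergence at 0: 2.
At -2: a pole of order 3; residue 0.

Denominator factor (x + 2)^3: pole of order 3 at -2, modulus 2.
The radius of convergence is the smallest modulus among the singular points: 2.
At the order-3 pole -2 set g(x) = (x - (-2))^3*f(x) = 8/9.
Order-3 pole: residue = g''(a)/2; g''(-2) = 0, so the residue is 0.


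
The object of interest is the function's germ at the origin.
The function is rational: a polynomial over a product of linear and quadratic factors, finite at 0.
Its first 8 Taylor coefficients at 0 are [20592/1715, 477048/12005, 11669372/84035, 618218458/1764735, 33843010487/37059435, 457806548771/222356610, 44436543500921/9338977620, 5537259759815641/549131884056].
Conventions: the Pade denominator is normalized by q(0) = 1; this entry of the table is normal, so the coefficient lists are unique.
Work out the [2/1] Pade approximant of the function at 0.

The Pade approximant has numerator coefficients [20592/1715, 2313634752/244914005, 66202126848/1714398035]; denominator coefficients [1, -2161603/856842].

Taylor coefficients needed (read off): a_0 = 20592/1715, a_1 = 477048/12005, a_2 = 11669372/84035, a_3 = 618218458/1764735.
Write the denominator as Q(k) = 1 + q1*k. Requiring Q*f - P = O(k^4) with deg P <= 2 kills the coefficients of k^3..k^3 in Q*f:
  k^3: a_3 + q1*a_2 = 0, i.e. 618218458/1764735 + (11669372/84035)*q1 = 0.
Solving this linear system: q1 = -2161603/856842.
The numerator is Q*f truncated at degree 2: P0 = a_0 = 20592/1715; P1 = a_1 + q1*a_0 = 2313634752/244914005; P2 = a_2 + q1*a_1 = 66202126848/1714398035.


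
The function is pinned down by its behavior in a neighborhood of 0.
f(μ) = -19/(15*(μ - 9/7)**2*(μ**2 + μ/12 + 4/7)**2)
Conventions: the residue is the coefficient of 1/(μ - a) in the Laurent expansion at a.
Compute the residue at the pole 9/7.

At the order-2 pole 9/7 set g(μ) = (μ - (9/7))^2*f(μ) = -19/(15*(μ**2 + μ/12 + 4/7)**2).
Order-2 pole: residue = g'(a); g'(9/7) = 2278760288/4294979685, so the residue is 2278760288/4294979685.

The residue is 2278760288/4294979685.


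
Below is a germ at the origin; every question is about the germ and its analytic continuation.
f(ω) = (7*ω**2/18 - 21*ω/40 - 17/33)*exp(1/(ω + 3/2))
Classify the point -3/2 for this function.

The point is an essential singularity.

The exponent 1/(ω - (-3/2)) has a pole at -3/2, so exp(1/(ω - (-3/2))) takes every nonzero value near it: an essential singularity (not a pole of any order).


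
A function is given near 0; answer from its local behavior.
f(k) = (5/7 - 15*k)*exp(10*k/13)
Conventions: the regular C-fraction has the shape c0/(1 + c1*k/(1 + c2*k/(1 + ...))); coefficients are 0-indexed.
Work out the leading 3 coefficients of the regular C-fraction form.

The regular C-fraction coefficients are [5/7, 263/13, -71849/3419].

Taylor coefficients (expand at 0): a_0 = 5/7, a_1 = -1315/91, a_2 = -13400/1183.
c0 = a_0 = 5/7. Peel one level at a time: if S = 1 + c*k/S' with S'(0) = 1, then c is the k-coefficient of S and S' = c*k/(S - 1).
S_1 = c0/f = 1 + (263/13)*k + (71849/169)*k^2 + ...; c1 = 263/13.
S_2 = c1*k/(S_1 - 1) = 1 + (-71849/3419)*k + ...; c2 = -71849/3419.


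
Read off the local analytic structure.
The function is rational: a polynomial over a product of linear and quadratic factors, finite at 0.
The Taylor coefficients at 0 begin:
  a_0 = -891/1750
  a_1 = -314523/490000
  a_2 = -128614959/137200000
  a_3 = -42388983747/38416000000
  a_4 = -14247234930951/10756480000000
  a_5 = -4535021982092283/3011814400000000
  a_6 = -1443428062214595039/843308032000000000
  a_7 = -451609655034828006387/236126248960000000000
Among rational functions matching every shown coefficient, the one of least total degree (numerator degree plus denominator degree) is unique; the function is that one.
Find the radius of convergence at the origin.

The radius of convergence is 10/11.

No rational of total degree below 3 reproduces all 8 coefficients; solving the [0/3] Pade equations on them gives f(w) = -27/(25*(w - 10/11)*(w**2 + 3*w/8 - 7/3)), whose expansion matches every shown term.
Denominator factor (w**2 + 3*w/8 - 7/3): discriminant 1819/192, real irrational roots -3/16 + (1/48)*sqrt(5457) and -3/16 - (1/48)*sqrt(5457); poles of order 1, moduli -3/16 + (1/48)*sqrt(5457) and 3/16 + (1/48)*sqrt(5457).
Denominator factor (w - 10/11): pole of order 1 at 10/11, modulus 10/11.
The radius of convergence is the smallest modulus among the singular points: 10/11.


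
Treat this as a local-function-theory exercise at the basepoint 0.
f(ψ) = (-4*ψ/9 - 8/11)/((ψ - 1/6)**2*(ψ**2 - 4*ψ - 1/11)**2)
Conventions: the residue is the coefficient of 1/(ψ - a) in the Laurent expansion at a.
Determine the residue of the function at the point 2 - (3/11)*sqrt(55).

The factor ψ**2 - 4*ψ - 1/11 splits as (ψ - a)(ψ - a') with a = 2 - (3/11)*sqrt(55), a' = 2 + (3/11)*sqrt(55). At the order-2 pole a set g(ψ) = (ψ - a)^2*f(ψ) = [(-4*ψ/9 - 8/11)/(ψ - 1/6)**2] / (ψ - a')^2.
Order-2 pole: residue = g'(a); g'(2 - (3/11)*sqrt(55)) = -10140768/1419857 - (184819888/191680695)*sqrt(55), so the residue is -10140768/1419857 - (184819888/191680695)*sqrt(55).

The residue is -10140768/1419857 - (184819888/191680695)*sqrt(55).


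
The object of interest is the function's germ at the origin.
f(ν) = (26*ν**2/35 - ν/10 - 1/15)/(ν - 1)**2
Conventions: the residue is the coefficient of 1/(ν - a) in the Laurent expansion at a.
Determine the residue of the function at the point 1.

At the order-2 pole 1 set g(ν) = (ν - (1))^2*f(ν) = 26*ν**2/35 - ν/10 - 1/15.
Order-2 pole: residue = g'(a); g'(1) = 97/70, so the residue is 97/70.

The residue is 97/70.


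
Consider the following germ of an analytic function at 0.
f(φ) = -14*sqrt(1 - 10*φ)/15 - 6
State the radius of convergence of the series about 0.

Branch term (-14/15)*sqrt(1 - φ/(1/10)): its argument vanishes at φ = 1/10, a square-root branch point, modulus 1/10.
The radius of convergence is the smallest modulus among the singular points: 1/10.

The radius of convergence is 1/10.


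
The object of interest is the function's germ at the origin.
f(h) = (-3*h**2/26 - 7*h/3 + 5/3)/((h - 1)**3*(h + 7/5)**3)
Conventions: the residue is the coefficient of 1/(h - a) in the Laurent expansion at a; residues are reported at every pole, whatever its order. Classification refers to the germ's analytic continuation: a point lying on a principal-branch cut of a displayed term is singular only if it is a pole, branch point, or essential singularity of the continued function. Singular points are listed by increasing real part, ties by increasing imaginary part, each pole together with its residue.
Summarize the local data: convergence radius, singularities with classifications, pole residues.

Radius of convergence at 0: 1.
At -7/5: a pole of order 3; residue -532375/3234816.
At 1: a pole of order 3; residue 532375/3234816.

Denominator factor (h + 7/5)^3: pole of order 3 at -7/5, modulus 7/5.
Denominator factor (h - 1)^3: pole of order 3 at 1, modulus 1.
The radius of convergence is the smallest modulus among the singular points: 1.
At the order-3 pole -7/5 set g(h) = (h - (-7/5))^3*f(h) = (-3*h**2/26 - 7*h/3 + 5/3)/(h - 1)**3.
Order-3 pole: residue = g''(a)/2; g''(-7/5) = -532375/1617408, so the residue is -532375/3234816.
At the order-3 pole 1 set g(h) = (h - (1))^3*f(h) = (-3*h**2/26 - 7*h/3 + 5/3)/(h + 7/5)**3.
Order-3 pole: residue = g''(a)/2; g''(1) = 532375/1617408, so the residue is 532375/3234816.
List the singular points by increasing real part (a conjugate pair: the negative imaginary part first).


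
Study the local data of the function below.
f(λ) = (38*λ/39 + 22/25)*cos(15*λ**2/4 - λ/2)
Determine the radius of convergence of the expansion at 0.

The factor cos(15*λ**2/4 - λ/2) is entire and contributes no finite singular point.
The polynomial part has no poles.
No finite singular points: the Taylor series at 0 converges everywhere.

The radius of convergence is infinite.


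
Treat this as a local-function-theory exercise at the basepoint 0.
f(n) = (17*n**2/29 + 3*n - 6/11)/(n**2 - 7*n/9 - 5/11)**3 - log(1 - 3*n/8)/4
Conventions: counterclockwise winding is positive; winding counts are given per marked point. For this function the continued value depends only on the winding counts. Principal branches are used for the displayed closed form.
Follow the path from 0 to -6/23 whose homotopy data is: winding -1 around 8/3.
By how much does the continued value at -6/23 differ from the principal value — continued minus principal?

The rational part is single-valued and drops out of the difference; each branch term changes only by its own monodromy.
(-1/4)*log(1 - n/(8/3)): each positive loop around 8/3 adds 2*pi*i to the log, so winding -1 contributes (-1/4)*(-1)*2*pi*i = (1/2)*pi*i.
Summing the contributions at n = -6/23 gives (1/2)*pi*i.

Continued minus principal equals (1/2)*pi*i.


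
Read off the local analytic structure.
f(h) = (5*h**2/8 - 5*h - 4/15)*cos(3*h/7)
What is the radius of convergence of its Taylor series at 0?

The factor cos(3*h/7) is entire and contributes no finite singular point.
The polynomial part has no poles.
No finite singular points: the Taylor series at 0 converges everywhere.

The radius of convergence is infinite.


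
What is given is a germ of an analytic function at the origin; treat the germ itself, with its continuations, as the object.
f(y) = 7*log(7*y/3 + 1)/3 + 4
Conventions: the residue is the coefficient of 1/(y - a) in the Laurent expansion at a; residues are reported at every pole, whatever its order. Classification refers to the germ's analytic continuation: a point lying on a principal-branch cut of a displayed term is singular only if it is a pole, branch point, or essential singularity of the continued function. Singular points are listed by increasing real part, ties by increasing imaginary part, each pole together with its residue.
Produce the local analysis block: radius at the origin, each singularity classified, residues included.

Radius of convergence at 0: 3/7.
At -3/7: a logarithmic branch point.

Branch term (7/3)*log(1 - y/(-3/7)): its argument vanishes at y = -3/7, a logarithmic branch point, modulus 3/7.
The radius of convergence is the smallest modulus among the singular points: 3/7.


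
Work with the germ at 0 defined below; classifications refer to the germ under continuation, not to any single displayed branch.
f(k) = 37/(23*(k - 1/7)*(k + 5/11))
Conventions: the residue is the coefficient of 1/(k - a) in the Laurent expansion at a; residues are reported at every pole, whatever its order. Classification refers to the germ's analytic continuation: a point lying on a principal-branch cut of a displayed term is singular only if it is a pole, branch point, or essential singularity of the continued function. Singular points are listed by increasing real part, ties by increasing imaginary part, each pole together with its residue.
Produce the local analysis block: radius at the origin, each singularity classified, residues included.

Radius of convergence at 0: 1/7.
At -5/11: a pole of order 1; residue -2849/1058.
At 1/7: a pole of order 1; residue 2849/1058.

Denominator factor (k - 1/7): pole of order 1 at 1/7, modulus 1/7.
Denominator factor (k + 5/11): pole of order 1 at -5/11, modulus 5/11.
The radius of convergence is the smallest modulus among the singular points: 1/7.
At the order-1 pole -5/11 set g(k) = (k - (-5/11))*f(k) = 37/(23*(k - 1/7)).
Simple pole: residue = g(a) at a = -5/11, which is -2849/1058.
At the order-1 pole 1/7 set g(k) = (k - (1/7))*f(k) = 37/(23*(k + 5/11)).
Simple pole: residue = g(a) at a = 1/7, which is 2849/1058.
List the singular points by increasing real part (a conjugate pair: the negative imaginary part first).


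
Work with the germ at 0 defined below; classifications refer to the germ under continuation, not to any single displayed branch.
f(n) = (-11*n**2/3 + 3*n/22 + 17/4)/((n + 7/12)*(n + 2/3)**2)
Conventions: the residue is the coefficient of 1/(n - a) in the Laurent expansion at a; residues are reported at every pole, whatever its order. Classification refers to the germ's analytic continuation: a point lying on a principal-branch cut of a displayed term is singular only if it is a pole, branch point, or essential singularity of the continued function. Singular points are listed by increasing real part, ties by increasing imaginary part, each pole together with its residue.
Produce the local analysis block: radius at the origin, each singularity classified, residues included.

Radius of convergence at 0: 7/12.
At -2/3: a pole of order 2; residue -4670/11.
At -7/12: a pole of order 1; residue 13889/33.

Denominator factor (n + 2/3)^2: pole of order 2 at -2/3, modulus 2/3.
Denominator factor (n + 7/12): pole of order 1 at -7/12, modulus 7/12.
The radius of convergence is the smallest modulus among the singular points: 7/12.
At the order-2 pole -2/3 set g(n) = (n - (-2/3))^2*f(n) = (-11*n**2/3 + 3*n/22 + 17/4)/(n + 7/12).
Order-2 pole: residue = g'(a); g'(-2/3) = -4670/11, so the residue is -4670/11.
At the order-1 pole -7/12 set g(n) = (n - (-7/12))*f(n) = (-11*n**2/3 + 3*n/22 + 17/4)/(n + 2/3)**2.
Simple pole: residue = g(a) at a = -7/12, which is 13889/33.
List the singular points by increasing real part (a conjugate pair: the negative imaginary part first).


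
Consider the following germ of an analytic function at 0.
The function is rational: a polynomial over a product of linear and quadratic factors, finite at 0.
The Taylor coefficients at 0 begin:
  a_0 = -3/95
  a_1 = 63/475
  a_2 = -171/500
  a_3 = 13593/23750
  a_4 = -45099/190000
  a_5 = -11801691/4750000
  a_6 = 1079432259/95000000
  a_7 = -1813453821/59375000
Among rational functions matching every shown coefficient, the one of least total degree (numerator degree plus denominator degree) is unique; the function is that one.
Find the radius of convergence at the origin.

No rational of total degree below 4 reproduces all 8 coefficients; solving the [0/4] Pade equations on them gives f(η) = -10/(19*(η + 10)**2*(η**2 + 2*η/3 + 1/6)), whose expansion matches every shown term.
Denominator factor (η + 10)^2: pole of order 2 at -10, modulus 10.
Denominator factor (η**2 + 2*η/3 + 1/6): discriminant -2/9, complex-conjugate roots (-1/3) + ((1/6)*sqrt(2))*i and (-1/3) - ((1/6)*sqrt(2))*i; poles of order 1, moduli (1/6)*sqrt(6) and (1/6)*sqrt(6).
The radius of convergence is the smallest modulus among the singular points: (1/6)*sqrt(6).

The radius of convergence is (1/6)*sqrt(6).


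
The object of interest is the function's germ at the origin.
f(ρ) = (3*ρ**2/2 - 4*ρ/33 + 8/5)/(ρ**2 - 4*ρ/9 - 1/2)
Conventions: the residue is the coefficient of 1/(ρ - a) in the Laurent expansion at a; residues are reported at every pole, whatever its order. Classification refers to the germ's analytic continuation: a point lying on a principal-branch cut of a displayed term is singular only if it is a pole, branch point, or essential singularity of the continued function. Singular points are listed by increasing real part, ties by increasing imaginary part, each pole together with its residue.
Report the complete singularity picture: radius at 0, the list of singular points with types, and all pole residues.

Denominator factor (ρ**2 - 4*ρ/9 - 1/2): discriminant 178/81, real irrational roots 2/9 + (1/18)*sqrt(178) and 2/9 - (1/18)*sqrt(178); poles of order 1, moduli 2/9 + (1/18)*sqrt(178) and -2/9 + (1/18)*sqrt(178).
The radius of convergence is the smallest modulus among the singular points: -2/9 + (1/18)*sqrt(178).
The factor ρ**2 - 4*ρ/9 - 1/2 splits as (ρ - a)(ρ - a') with a = 2/9 - (1/18)*sqrt(178), a' = 2/9 + (1/18)*sqrt(178). At the order-1 pole a set g(ρ) = (ρ - a)*f(ρ) = [3*ρ**2/2 - 4*ρ/33 + 8/5] / (ρ - a').
Simple pole: residue = g(a) at a = 2/9 - (1/18)*sqrt(178), which is 3/11 - (4893/39160)*sqrt(178).
The factor ρ**2 - 4*ρ/9 - 1/2 splits as (ρ - a)(ρ - a') with a = 2/9 + (1/18)*sqrt(178), a' = 2/9 - (1/18)*sqrt(178). At the order-1 pole a set g(ρ) = (ρ - a)*f(ρ) = [3*ρ**2/2 - 4*ρ/33 + 8/5] / (ρ - a').
Simple pole: residue = g(a) at a = 2/9 + (1/18)*sqrt(178), which is 3/11 + (4893/39160)*sqrt(178).
List the singular points by increasing real part (a conjugate pair: the negative imaginary part first).

Radius of convergence at 0: -2/9 + (1/18)*sqrt(178).
At 2/9 - (1/18)*sqrt(178): a pole of order 1; residue 3/11 - (4893/39160)*sqrt(178).
At 2/9 + (1/18)*sqrt(178): a pole of order 1; residue 3/11 + (4893/39160)*sqrt(178).


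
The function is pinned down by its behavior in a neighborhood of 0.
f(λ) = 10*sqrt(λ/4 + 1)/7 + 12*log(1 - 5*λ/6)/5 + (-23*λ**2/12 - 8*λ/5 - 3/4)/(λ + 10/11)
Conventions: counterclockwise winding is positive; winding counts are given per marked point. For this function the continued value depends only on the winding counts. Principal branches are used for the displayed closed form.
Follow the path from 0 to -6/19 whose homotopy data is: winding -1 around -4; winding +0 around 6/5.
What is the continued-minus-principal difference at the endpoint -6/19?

Continued minus principal equals -(10/133)*sqrt(1330).

The rational part is single-valued and drops out of the difference; each branch term changes only by its own monodromy.
(10/7)*sqrt(1 - λ/(-4)): winding -1 is odd, the square root flips sign, contributing -2*(10/7)*sqrt(1 - (-6/19)/(-4)) = -2*(10/7)*sqrt(35/38) = -(10/133)*sqrt(1330).
(12/5)*log(1 - λ/(6/5)): winding 0 around 6/5, so this term returns to its principal value, contribution 0.
Summing the contributions at λ = -6/19 gives -(10/133)*sqrt(1330).


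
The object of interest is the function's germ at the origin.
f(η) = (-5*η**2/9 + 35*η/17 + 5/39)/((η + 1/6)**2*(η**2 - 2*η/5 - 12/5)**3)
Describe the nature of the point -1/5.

Denominator factors: η + 1/6 = -1/30 at η = -1/5; η**2 - 2*η/5 - 12/5 = -57/25 at η = -1/5 — none vanishes.
So the germ continues analytically to -1/5.

The point is a regular point.


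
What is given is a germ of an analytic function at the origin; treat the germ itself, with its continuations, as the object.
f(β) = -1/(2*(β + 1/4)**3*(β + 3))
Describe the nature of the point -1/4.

The denominator factor β + 1/4 vanishes at -1/4 and appears to the power 3; the numerator there equals -1/2, nonzero, and no other factor vanishes.
Hence a pole whose order is the multiplicity, 3.

The point is a pole of order 3.


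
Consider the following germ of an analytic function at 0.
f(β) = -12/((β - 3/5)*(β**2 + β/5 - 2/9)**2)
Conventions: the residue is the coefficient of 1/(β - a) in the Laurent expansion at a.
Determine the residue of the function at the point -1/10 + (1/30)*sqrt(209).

The factor β**2 + β/5 - 2/9 splits as (β - a)(β - a') with a = -1/10 + (1/30)*sqrt(209), a' = -1/10 - (1/30)*sqrt(209). At the order-2 pole a set g(β) = (β - a)^2*f(β) = [-12/(β - 3/5)] / (β - a')^2.
Order-2 pole: residue = g'(a); g'(-1/10 + (1/30)*sqrt(209)) = 151875/1682 + (296611875/73471442)*sqrt(209), so the residue is 151875/1682 + (296611875/73471442)*sqrt(209).

The residue is 151875/1682 + (296611875/73471442)*sqrt(209).


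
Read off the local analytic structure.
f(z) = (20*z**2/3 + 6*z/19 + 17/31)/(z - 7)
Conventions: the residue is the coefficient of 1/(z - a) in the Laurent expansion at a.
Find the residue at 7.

At the order-1 pole 7 set g(z) = (z - (7))*f(z) = 20*z**2/3 + 6*z/19 + 17/31.
Simple pole: residue = g(a) at a = 7, which is 582095/1767.

The residue is 582095/1767.


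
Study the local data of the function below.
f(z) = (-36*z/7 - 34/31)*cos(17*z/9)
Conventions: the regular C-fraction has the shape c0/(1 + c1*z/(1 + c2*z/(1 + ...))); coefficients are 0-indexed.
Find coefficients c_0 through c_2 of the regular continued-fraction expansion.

The regular C-fraction coefficients are [-34/31, -558/119, 54533497/10757124].

Taylor coefficients (expand at 0): a_0 = -34/31, a_1 = -36/7, a_2 = 4913/2511.
c0 = a_0 = -34/31. Peel one level at a time: if S = 1 + c*z/S' with S'(0) = 1, then c is the z-coefficient of S and S' = c*z/(S - 1).
S_1 = c0/f = 1 + (-558/119)*z + (54533497/2294082)*z^2 + ...; c1 = -558/119.
S_2 = c1*z/(S_1 - 1) = 1 + (54533497/10757124)*z + ...; c2 = 54533497/10757124.
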